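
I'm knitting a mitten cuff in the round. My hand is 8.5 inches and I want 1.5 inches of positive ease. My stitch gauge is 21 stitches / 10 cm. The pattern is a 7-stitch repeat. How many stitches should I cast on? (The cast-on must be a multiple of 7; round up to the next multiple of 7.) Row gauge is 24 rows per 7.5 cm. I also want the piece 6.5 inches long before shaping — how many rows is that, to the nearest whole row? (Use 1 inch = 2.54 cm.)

Cast on 56 stitches; work 53 rows.

Finished = 8.5 + 1.5 = 10 inches.
10 inches × 2.54 = 25.40 cm.
21/10 = 2.1 sts per cm; 25.40 × 2.1 = 53.34 sts.
Next multiple of 7 → 56.
6.5 inches = 16.51 cm; × 3.2 = 52.83 → 53 rows.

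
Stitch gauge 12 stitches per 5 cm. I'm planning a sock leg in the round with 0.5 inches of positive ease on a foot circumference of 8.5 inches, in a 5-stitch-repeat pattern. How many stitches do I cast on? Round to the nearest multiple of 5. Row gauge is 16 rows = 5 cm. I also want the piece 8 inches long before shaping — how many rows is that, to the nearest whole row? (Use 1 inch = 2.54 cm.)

Finished = 8.5 + 0.5 = 9 inches.
9 inches × 2.54 = 22.86 cm.
12/5 = 2.4 sts per cm; 22.86 × 2.4 = 54.86 sts.
Nearest multiple of 5 → 55.
8 inches = 20.32 cm; × 3.2 = 65.02 → 65 rows.

Cast on 55 stitches; work 65 rows.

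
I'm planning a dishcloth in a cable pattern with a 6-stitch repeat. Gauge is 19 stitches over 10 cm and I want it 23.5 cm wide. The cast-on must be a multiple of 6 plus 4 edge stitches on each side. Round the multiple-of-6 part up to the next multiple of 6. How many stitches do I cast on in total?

19 / 10 = 1.9 sts per cm.
23.5 × 1.9 = 44.65 sts.
Less 8 edge sts → 36.65 for the repeat.
Next multiple of 6: 42.
Add back 8 edge sts → 50.

50 stitches.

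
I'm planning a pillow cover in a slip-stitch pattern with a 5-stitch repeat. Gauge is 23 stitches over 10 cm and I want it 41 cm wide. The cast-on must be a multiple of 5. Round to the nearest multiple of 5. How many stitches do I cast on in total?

Cast on 95 stitches.

23 / 10 = 2.3 sts per cm.
41 × 2.3 = 94.30 sts.
Nearest multiple of 5: 95.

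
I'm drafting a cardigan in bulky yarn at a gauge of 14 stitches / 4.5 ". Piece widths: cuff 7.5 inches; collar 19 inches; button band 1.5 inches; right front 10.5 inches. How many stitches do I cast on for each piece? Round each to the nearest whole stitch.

cuff 23; collar 59; button band 5; right front 33.

Rate = 14/4.5 = 3.111 sts per in.
cuff: 7.5 × 3.111 = 23.33 → 23.
collar: 19 × 3.111 = 59.11 → 59.
button band: 1.5 × 3.111 = 4.67 → 5.
right front: 10.5 × 3.111 = 32.67 → 33.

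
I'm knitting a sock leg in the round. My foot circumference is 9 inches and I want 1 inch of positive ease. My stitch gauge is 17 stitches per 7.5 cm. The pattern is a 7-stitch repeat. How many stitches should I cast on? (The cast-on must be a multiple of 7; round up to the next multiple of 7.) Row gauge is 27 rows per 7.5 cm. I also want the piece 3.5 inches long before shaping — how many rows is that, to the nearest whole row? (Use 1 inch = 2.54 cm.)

Finished = 9 + 1 = 10 inches.
10 inches × 2.54 = 25.40 cm.
17/7.5 = 2.267 sts per cm; 25.40 × 2.267 = 57.57 sts.
Next multiple of 7 → 63.
3.5 inches = 8.89 cm; × 3.6 = 32.00 → 32 rows.

Cast on 63 stitches; work 32 rows.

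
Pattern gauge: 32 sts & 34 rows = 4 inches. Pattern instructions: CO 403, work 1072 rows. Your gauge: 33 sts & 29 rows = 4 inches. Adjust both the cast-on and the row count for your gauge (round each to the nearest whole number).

Cast on 416 stitches; work 914 rows.

Stitches: 403 × 33/32 = 415.59 → 416.
Rows: 1072 × 29/34 = 914.35 → 914.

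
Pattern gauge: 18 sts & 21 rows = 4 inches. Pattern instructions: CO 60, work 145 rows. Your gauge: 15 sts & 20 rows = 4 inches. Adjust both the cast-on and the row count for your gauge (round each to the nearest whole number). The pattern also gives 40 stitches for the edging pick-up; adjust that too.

Stitches: 60 × 15/18 = 50.00 → 50.
Rows: 145 × 20/21 = 138.10 → 138.
edging pick-up: 40 × 15/18 = 33.33 → 33.

Cast on 50 stitches; work 138 rows; edging pick-up 33 stitches.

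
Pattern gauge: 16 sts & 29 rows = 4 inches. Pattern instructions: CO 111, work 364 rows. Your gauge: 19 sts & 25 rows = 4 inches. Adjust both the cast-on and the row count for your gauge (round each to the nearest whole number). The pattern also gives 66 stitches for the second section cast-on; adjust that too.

Stitches: 111 × 19/16 = 131.81 → 132.
Rows: 364 × 25/29 = 313.79 → 314.
second section cast-on: 66 × 19/16 = 78.38 → 78.

Cast on 132 stitches; work 314 rows; second section cast-on 78 stitches.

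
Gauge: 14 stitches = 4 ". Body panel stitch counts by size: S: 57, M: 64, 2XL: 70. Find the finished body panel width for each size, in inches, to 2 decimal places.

14/4 = 3.5 sts per in.
S: 57 / 3.5 = 16.286 → 16.29 in.
M: 64 / 3.5 = 18.286 → 18.29 in.
2XL: 70 / 3.5 = 20.000 → 20.00 in.

S 16.29 inches; M 18.29 inches; 2XL 20.00 inches.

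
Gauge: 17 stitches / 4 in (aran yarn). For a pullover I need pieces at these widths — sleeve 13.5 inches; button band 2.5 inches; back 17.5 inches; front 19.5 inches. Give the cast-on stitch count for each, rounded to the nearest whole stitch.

sleeve 57; button band 11; back 74; front 83.

Rate = 17/4 = 4.25 sts per in.
sleeve: 13.5 × 4.25 = 57.38 → 57.
button band: 2.5 × 4.25 = 10.62 → 11.
back: 17.5 × 4.25 = 74.38 → 74.
front: 19.5 × 4.25 = 82.88 → 83.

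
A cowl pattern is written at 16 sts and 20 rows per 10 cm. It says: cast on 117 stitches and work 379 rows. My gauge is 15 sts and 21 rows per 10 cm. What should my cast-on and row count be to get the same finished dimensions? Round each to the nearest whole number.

Cast on 110 stitches; work 398 rows.

Stitches: 117 × 15/16 = 109.69 → 110.
Rows: 379 × 21/20 = 397.95 → 398.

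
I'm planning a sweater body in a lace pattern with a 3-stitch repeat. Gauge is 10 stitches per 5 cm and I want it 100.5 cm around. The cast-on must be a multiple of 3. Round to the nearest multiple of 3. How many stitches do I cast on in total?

10 / 5 = 2 sts per cm.
100.5 × 2 = 201.00 sts.
Nearest multiple of 3: 201.

201 stitches.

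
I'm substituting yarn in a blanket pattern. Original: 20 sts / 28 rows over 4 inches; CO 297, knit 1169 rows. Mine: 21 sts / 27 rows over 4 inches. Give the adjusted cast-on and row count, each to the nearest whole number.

Stitches: 297 × 21/20 = 311.85 → 312.
Rows: 1169 × 27/28 = 1127.25 → 1127.

Cast on 312 stitches; work 1127 rows.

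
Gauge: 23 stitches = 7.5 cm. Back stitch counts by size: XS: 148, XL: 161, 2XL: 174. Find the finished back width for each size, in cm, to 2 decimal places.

XS 48.26 cm; XL 52.50 cm; 2XL 56.74 cm.

23/7.5 = 3.067 sts per cm.
XS: 148 / 3.067 = 48.261 → 48.26 cm.
XL: 161 / 3.067 = 52.500 → 52.50 cm.
2XL: 174 / 3.067 = 56.739 → 56.74 cm.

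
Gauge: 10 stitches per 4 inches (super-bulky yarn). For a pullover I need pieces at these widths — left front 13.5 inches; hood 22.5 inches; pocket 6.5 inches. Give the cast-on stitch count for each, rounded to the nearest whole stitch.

Rate = 10/4 = 2.5 sts per in.
left front: 13.5 × 2.5 = 33.75 → 34.
hood: 22.5 × 2.5 = 56.25 → 56.
pocket: 6.5 × 2.5 = 16.25 → 16.

left front 34; hood 56; pocket 16.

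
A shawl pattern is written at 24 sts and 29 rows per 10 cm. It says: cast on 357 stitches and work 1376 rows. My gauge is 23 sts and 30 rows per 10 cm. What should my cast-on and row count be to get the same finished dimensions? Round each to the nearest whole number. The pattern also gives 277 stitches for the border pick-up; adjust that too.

Cast on 342 stitches; work 1423 rows; border pick-up 265 stitches.

Stitches: 357 × 23/24 = 342.12 → 342.
Rows: 1376 × 30/29 = 1423.45 → 1423.
border pick-up: 277 × 23/24 = 265.46 → 265.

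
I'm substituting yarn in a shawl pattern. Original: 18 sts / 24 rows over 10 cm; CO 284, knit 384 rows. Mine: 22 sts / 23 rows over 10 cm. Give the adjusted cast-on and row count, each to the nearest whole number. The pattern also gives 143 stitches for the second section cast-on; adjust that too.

Cast on 347 stitches; work 368 rows; second section cast-on 175 stitches.

Stitches: 284 × 22/18 = 347.11 → 347.
Rows: 384 × 23/24 = 368.00 → 368.
second section cast-on: 143 × 22/18 = 174.78 → 175.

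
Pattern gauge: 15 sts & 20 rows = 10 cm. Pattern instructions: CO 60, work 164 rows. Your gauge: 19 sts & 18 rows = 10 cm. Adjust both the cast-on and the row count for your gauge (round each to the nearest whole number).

Stitches: 60 × 19/15 = 76.00 → 76.
Rows: 164 × 18/20 = 147.60 → 148.

Cast on 76 stitches; work 148 rows.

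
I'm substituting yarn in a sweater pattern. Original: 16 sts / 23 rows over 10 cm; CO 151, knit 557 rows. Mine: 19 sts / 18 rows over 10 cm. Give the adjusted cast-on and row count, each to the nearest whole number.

Cast on 179 stitches; work 436 rows.

Stitches: 151 × 19/16 = 179.31 → 179.
Rows: 557 × 18/23 = 435.91 → 436.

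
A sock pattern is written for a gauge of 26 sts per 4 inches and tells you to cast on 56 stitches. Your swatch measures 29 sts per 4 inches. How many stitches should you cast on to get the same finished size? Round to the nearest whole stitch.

CO 62 sts.

Scale factor = 29 / 26 = 1.115.
56 × 29 / 26 = 62.46 sts.
→ 62 sts.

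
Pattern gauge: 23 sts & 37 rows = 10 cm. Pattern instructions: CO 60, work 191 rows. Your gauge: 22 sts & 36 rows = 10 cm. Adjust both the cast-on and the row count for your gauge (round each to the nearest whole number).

Cast on 57 stitches; work 186 rows.

Stitches: 60 × 22/23 = 57.39 → 57.
Rows: 191 × 36/37 = 185.84 → 186.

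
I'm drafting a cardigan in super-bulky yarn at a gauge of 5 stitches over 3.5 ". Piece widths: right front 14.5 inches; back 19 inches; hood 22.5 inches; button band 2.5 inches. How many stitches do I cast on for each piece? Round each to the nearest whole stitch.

right front 21; back 27; hood 32; button band 4.

Rate = 5/3.5 = 1.429 sts per in.
right front: 14.5 × 1.429 = 20.71 → 21.
back: 19 × 1.429 = 27.14 → 27.
hood: 22.5 × 1.429 = 32.14 → 32.
button band: 2.5 × 1.429 = 3.57 → 4.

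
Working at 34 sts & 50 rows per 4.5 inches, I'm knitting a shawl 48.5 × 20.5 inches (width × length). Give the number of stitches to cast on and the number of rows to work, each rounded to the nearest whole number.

Stitch gauge = 34/4.5 = 7.556 sts/in; 48.5 × 7.556 = 366.44 → 366 sts.
Row gauge = 50/4.5 = 11.111 rows/in; 20.5 × 11.111 = 227.78 → 228 rows.

Cast on 366 stitches and work 228 rows.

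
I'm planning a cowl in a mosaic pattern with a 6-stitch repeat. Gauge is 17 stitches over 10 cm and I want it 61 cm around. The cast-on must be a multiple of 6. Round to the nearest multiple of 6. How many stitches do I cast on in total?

17 / 10 = 1.7 sts per cm.
61 × 1.7 = 103.70 sts.
Nearest multiple of 6: 102.

CO 102 sts.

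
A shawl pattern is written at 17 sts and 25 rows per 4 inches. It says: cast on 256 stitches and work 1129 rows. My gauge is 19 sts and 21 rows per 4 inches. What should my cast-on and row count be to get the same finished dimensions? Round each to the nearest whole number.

Cast on 286 stitches; work 948 rows.

Stitches: 256 × 19/17 = 286.12 → 286.
Rows: 1129 × 21/25 = 948.36 → 948.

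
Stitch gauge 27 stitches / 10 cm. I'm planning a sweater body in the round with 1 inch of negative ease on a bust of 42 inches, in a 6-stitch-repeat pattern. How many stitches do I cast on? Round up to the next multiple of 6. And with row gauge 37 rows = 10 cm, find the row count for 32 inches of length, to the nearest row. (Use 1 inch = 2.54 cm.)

Cast on 282 stitches; work 301 rows.

Finished = 42 − 1 = 41 inches.
41 inches × 2.54 = 104.14 cm.
27/10 = 2.7 sts per cm; 104.14 × 2.7 = 281.18 sts.
Next multiple of 6 → 282.
32 inches = 81.28 cm; × 3.7 = 300.74 → 301 rows.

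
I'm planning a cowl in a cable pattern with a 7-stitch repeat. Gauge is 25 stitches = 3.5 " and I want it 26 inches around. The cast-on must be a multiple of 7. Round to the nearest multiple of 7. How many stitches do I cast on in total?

25 / 3.5 = 7.143 sts per inch.
26 × 7.143 = 185.71 sts.
Nearest multiple of 7: 189.

CO 189 sts.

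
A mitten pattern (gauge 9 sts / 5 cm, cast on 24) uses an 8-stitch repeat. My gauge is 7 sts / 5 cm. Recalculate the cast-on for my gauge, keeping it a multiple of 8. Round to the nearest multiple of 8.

24 × 7 / 9 = 18.67.
Nearest multiple of 8: 16.

16 stitches.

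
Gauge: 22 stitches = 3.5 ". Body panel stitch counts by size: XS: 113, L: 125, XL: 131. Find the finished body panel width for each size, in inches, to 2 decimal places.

22/3.5 = 6.286 sts per in.
XS: 113 / 6.286 = 17.977 → 17.98 in.
L: 125 / 6.286 = 19.886 → 19.89 in.
XL: 131 / 6.286 = 20.841 → 20.84 in.

XS 17.98 inches; L 19.89 inches; XL 20.84 inches.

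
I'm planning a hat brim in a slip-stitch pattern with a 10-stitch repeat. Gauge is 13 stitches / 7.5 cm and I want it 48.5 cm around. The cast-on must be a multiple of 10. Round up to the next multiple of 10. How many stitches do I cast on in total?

13 / 7.5 = 1.733 sts per cm.
48.5 × 1.733 = 84.07 sts.
Next multiple of 10: 90.

90 stitches.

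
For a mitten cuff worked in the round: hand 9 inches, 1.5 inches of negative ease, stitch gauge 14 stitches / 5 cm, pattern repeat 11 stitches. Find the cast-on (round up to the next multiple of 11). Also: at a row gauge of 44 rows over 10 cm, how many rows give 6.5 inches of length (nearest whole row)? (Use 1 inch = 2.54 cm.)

Cast on 55 stitches; work 73 rows.

Finished = 9 − 1.5 = 7.5 inches.
7.5 inches × 2.54 = 19.05 cm.
14/5 = 2.8 sts per cm; 19.05 × 2.8 = 53.34 sts.
Next multiple of 11 → 55.
6.5 inches = 16.51 cm; × 4.4 = 72.64 → 73 rows.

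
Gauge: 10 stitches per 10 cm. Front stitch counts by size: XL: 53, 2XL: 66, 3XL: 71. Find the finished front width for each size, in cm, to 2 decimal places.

XL 53.00 cm; 2XL 66.00 cm; 3XL 71.00 cm.

10/10 = 1 sts per cm.
XL: 53 / 1 = 53.000 → 53.00 cm.
2XL: 66 / 1 = 66.000 → 66.00 cm.
3XL: 71 / 1 = 71.000 → 71.00 cm.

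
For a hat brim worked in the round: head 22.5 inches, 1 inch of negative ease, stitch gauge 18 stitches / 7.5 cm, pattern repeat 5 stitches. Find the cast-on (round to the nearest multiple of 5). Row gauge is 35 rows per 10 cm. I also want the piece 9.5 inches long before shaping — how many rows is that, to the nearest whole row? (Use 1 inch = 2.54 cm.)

Finished = 22.5 − 1 = 21.5 inches.
21.5 inches × 2.54 = 54.61 cm.
18/7.5 = 2.4 sts per cm; 54.61 × 2.4 = 131.06 sts.
Nearest multiple of 5 → 130.
9.5 inches = 24.13 cm; × 3.5 = 84.45 → 84 rows.

Cast on 130 stitches; work 84 rows.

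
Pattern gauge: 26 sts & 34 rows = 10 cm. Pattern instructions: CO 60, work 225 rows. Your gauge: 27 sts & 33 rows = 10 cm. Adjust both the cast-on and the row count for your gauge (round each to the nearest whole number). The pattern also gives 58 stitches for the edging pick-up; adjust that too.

Stitches: 60 × 27/26 = 62.31 → 62.
Rows: 225 × 33/34 = 218.38 → 218.
edging pick-up: 58 × 27/26 = 60.23 → 60.

Cast on 62 stitches; work 218 rows; edging pick-up 60 stitches.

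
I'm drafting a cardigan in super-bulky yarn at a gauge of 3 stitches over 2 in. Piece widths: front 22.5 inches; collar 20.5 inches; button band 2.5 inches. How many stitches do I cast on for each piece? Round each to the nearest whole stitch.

Rate = 3/2 = 1.5 sts per in.
front: 22.5 × 1.5 = 33.75 → 34.
collar: 20.5 × 1.5 = 30.75 → 31.
button band: 2.5 × 1.5 = 3.75 → 4.

front 34; collar 31; button band 4.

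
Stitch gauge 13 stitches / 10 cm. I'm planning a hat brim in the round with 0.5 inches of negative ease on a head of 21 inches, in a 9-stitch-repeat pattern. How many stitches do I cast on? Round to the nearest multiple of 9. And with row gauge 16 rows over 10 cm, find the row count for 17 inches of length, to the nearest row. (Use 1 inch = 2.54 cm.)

Finished = 21 − 0.5 = 20.5 inches.
20.5 inches × 2.54 = 52.07 cm.
13/10 = 1.3 sts per cm; 52.07 × 1.3 = 67.69 sts.
Nearest multiple of 9 → 72.
17 inches = 43.18 cm; × 1.6 = 69.09 → 69 rows.

Cast on 72 stitches; work 69 rows.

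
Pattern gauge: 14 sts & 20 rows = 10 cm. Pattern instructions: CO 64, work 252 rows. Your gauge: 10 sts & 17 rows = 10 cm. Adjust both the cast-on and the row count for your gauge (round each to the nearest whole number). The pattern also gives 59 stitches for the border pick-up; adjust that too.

Stitches: 64 × 10/14 = 45.71 → 46.
Rows: 252 × 17/20 = 214.20 → 214.
border pick-up: 59 × 10/14 = 42.14 → 42.

Cast on 46 stitches; work 214 rows; border pick-up 42 stitches.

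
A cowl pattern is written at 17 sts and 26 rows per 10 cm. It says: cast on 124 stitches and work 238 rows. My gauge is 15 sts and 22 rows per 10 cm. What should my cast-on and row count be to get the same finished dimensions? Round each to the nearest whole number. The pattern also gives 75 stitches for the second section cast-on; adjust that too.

Stitches: 124 × 15/17 = 109.41 → 109.
Rows: 238 × 22/26 = 201.38 → 201.
second section cast-on: 75 × 15/17 = 66.18 → 66.

Cast on 109 stitches; work 201 rows; second section cast-on 66 stitches.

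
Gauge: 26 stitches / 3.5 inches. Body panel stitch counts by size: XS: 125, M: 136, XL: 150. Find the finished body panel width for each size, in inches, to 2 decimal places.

26/3.5 = 7.429 sts per in.
XS: 125 / 7.429 = 16.827 → 16.83 in.
M: 136 / 7.429 = 18.308 → 18.31 in.
XL: 150 / 7.429 = 20.192 → 20.19 in.

XS 16.83 inches; M 18.31 inches; XL 20.19 inches.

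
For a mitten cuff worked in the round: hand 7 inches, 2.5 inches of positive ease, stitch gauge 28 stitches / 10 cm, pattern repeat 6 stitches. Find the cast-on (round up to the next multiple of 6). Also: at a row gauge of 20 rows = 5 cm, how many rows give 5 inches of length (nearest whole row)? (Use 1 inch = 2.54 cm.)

Cast on 72 stitches; work 51 rows.

Finished = 7 + 2.5 = 9.5 inches.
9.5 inches × 2.54 = 24.13 cm.
28/10 = 2.8 sts per cm; 24.13 × 2.8 = 67.56 sts.
Next multiple of 6 → 72.
5 inches = 12.70 cm; × 4 = 50.80 → 51 rows.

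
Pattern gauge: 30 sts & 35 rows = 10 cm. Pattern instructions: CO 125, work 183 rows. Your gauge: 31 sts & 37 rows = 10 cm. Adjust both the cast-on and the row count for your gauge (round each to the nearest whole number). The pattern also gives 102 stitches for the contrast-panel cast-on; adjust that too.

Stitches: 125 × 31/30 = 129.17 → 129.
Rows: 183 × 37/35 = 193.46 → 193.
contrast-panel cast-on: 102 × 31/30 = 105.40 → 105.

Cast on 129 stitches; work 193 rows; contrast-panel cast-on 105 stitches.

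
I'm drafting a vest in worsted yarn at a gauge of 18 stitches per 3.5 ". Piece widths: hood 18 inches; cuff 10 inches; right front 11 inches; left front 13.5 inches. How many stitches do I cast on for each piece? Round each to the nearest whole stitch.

Rate = 18/3.5 = 5.143 sts per in.
hood: 18 × 5.143 = 92.57 → 93.
cuff: 10 × 5.143 = 51.43 → 51.
right front: 11 × 5.143 = 56.57 → 57.
left front: 13.5 × 5.143 = 69.43 → 69.

hood 93; cuff 51; right front 57; left front 69.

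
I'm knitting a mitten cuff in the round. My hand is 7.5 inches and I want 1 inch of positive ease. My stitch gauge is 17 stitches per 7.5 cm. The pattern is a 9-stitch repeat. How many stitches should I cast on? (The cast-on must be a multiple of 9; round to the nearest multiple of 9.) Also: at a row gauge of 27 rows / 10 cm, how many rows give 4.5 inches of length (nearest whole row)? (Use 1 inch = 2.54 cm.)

Cast on 45 stitches; work 31 rows.

Finished = 7.5 + 1 = 8.5 inches.
8.5 inches × 2.54 = 21.59 cm.
17/7.5 = 2.267 sts per cm; 21.59 × 2.267 = 48.94 sts.
Nearest multiple of 9 → 45.
4.5 inches = 11.43 cm; × 2.7 = 30.86 → 31 rows.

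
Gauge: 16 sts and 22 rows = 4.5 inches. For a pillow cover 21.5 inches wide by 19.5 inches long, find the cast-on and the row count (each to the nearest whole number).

Stitch gauge = 16/4.5 = 3.556 sts/in; 21.5 × 3.556 = 76.44 → 76 sts.
Row gauge = 22/4.5 = 4.889 rows/in; 19.5 × 4.889 = 95.33 → 95 rows.

Cast on 76 stitches and work 95 rows.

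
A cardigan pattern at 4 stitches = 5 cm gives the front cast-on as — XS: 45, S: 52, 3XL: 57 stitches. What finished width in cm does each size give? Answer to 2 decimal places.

XS 56.25 cm; S 65.00 cm; 3XL 71.25 cm.

4/5 = 0.8 sts per cm.
XS: 45 / 0.8 = 56.250 → 56.25 cm.
S: 52 / 0.8 = 65.000 → 65.00 cm.
3XL: 57 / 0.8 = 71.250 → 71.25 cm.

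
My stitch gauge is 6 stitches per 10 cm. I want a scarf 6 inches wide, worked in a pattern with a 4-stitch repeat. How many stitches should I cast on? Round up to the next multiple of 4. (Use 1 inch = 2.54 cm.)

CO 12 sts.

6 in = 6 × 2.54 = 15.24 cm.
6 / 10 = 0.6 sts/cm.
15.24 × 0.6 = 9.14 sts.
→ 12.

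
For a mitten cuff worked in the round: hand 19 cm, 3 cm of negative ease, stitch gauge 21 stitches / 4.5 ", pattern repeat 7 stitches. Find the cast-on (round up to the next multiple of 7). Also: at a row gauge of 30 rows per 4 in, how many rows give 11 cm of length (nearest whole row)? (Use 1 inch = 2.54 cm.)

Cast on 35 stitches; work 32 rows.

Finished = 19 − 3 = 16 cm.
16 cm × 1/2.54 = 6.30 inches.
21/4.5 = 4.667 sts per in; 6.30 × 4.667 = 29.40 sts.
Next multiple of 7 → 35.
11 cm = 4.33 inches; × 7.5 = 32.48 → 32 rows.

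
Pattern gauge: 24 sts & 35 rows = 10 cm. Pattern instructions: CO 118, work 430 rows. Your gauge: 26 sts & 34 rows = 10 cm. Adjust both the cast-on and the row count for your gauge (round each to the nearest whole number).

Stitches: 118 × 26/24 = 127.83 → 128.
Rows: 430 × 34/35 = 417.71 → 418.

Cast on 128 stitches; work 418 rows.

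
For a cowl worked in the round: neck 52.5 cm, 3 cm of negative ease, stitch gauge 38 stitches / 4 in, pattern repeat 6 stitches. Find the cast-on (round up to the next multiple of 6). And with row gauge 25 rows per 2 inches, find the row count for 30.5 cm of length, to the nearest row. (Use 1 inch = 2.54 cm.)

Finished = 52.5 − 3 = 49.5 cm.
49.5 cm × 1/2.54 = 19.49 inches.
38/4 = 9.5 sts per in; 19.49 × 9.5 = 185.14 sts.
Next multiple of 6 → 186.
30.5 cm = 12.01 inches; × 12.5 = 150.10 → 150 rows.

Cast on 186 stitches; work 150 rows.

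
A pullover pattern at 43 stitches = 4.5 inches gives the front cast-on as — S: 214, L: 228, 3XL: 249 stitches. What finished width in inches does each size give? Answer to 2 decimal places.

S 22.40 inches; L 23.86 inches; 3XL 26.06 inches.

43/4.5 = 9.556 sts per in.
S: 214 / 9.556 = 22.395 → 22.40 in.
L: 228 / 9.556 = 23.860 → 23.86 in.
3XL: 249 / 9.556 = 26.058 → 26.06 in.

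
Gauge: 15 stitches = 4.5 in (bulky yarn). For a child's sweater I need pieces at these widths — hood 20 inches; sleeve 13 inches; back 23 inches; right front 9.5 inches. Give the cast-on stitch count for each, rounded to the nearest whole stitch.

hood 67; sleeve 43; back 77; right front 32.

Rate = 15/4.5 = 3.333 sts per in.
hood: 20 × 3.333 = 66.67 → 67.
sleeve: 13 × 3.333 = 43.33 → 43.
back: 23 × 3.333 = 76.67 → 77.
right front: 9.5 × 3.333 = 31.67 → 32.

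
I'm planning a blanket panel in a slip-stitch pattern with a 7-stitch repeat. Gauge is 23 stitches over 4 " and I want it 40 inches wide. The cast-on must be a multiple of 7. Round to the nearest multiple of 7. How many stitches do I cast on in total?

23 / 4 = 5.75 sts per inch.
40 × 5.75 = 230.00 sts.
Nearest multiple of 7: 231.

CO 231 sts.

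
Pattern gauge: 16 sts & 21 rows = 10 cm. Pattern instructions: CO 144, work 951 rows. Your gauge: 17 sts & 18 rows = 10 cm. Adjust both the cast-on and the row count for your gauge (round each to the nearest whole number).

Stitches: 144 × 17/16 = 153.00 → 153.
Rows: 951 × 18/21 = 815.14 → 815.

Cast on 153 stitches; work 815 rows.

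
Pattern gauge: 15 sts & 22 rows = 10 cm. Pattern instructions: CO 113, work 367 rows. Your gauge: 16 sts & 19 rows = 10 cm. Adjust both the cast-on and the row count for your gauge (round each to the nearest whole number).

Stitches: 113 × 16/15 = 120.53 → 121.
Rows: 367 × 19/22 = 316.95 → 317.

Cast on 121 stitches; work 317 rows.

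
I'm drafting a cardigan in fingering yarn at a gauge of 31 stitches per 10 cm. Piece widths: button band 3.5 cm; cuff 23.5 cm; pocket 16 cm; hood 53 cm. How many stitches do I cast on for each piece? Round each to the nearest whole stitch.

button band 11; cuff 73; pocket 50; hood 164.

Rate = 31/10 = 3.1 sts per cm.
button band: 3.5 × 3.1 = 10.85 → 11.
cuff: 23.5 × 3.1 = 72.85 → 73.
pocket: 16 × 3.1 = 49.60 → 50.
hood: 53 × 3.1 = 164.30 → 164.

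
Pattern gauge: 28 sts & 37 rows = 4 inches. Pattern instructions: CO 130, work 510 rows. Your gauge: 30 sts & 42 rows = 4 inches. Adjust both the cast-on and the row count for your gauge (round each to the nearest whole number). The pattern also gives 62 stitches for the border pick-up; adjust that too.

Cast on 139 stitches; work 579 rows; border pick-up 66 stitches.

Stitches: 130 × 30/28 = 139.29 → 139.
Rows: 510 × 42/37 = 578.92 → 579.
border pick-up: 62 × 30/28 = 66.43 → 66.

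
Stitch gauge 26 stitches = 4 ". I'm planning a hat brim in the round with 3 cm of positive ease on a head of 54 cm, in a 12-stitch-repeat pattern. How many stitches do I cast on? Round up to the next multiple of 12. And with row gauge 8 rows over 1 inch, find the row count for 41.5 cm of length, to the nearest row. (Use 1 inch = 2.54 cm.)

Cast on 156 stitches; work 131 rows.

Finished = 54 + 3 = 57 cm.
57 cm × 1/2.54 = 22.44 inches.
26/4 = 6.5 sts per in; 22.44 × 6.5 = 145.87 sts.
Next multiple of 12 → 156.
41.5 cm = 16.34 inches; × 8 = 130.71 → 131 rows.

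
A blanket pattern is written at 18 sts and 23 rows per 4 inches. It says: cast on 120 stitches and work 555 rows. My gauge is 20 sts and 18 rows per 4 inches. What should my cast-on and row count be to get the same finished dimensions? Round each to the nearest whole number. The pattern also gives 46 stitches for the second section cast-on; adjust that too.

Cast on 133 stitches; work 434 rows; second section cast-on 51 stitches.

Stitches: 120 × 20/18 = 133.33 → 133.
Rows: 555 × 18/23 = 434.35 → 434.
second section cast-on: 46 × 20/18 = 51.11 → 51.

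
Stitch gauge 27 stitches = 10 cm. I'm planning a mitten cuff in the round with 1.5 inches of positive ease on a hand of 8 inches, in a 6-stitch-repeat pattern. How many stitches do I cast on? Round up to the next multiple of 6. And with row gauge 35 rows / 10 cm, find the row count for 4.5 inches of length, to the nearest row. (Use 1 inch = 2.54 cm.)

Finished = 8 + 1.5 = 9.5 inches.
9.5 inches × 2.54 = 24.13 cm.
27/10 = 2.7 sts per cm; 24.13 × 2.7 = 65.15 sts.
Next multiple of 6 → 66.
4.5 inches = 11.43 cm; × 3.5 = 40.01 → 40 rows.

Cast on 66 stitches; work 40 rows.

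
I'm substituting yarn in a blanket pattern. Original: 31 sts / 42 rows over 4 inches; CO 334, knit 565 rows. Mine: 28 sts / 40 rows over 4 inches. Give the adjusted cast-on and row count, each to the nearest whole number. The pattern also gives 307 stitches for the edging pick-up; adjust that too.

Stitches: 334 × 28/31 = 301.68 → 302.
Rows: 565 × 40/42 = 538.10 → 538.
edging pick-up: 307 × 28/31 = 277.29 → 277.

Cast on 302 stitches; work 538 rows; edging pick-up 277 stitches.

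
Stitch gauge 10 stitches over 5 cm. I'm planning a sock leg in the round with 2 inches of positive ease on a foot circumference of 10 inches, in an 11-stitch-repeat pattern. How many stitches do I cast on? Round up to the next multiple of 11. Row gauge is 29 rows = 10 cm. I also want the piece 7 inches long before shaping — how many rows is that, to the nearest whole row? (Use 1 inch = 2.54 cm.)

Cast on 66 stitches; work 52 rows.

Finished = 10 + 2 = 12 inches.
12 inches × 2.54 = 30.48 cm.
10/5 = 2 sts per cm; 30.48 × 2 = 60.96 sts.
Next multiple of 11 → 66.
7 inches = 17.78 cm; × 2.9 = 51.56 → 52 rows.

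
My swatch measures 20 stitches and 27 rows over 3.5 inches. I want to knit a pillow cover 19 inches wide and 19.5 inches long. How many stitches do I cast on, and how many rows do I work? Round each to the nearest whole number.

Cast on 109 stitches and work 150 rows.

Stitch gauge = 20/3.5 = 5.714 sts/in; 19 × 5.714 = 108.57 → 109 sts.
Row gauge = 27/3.5 = 7.714 rows/in; 19.5 × 7.714 = 150.43 → 150 rows.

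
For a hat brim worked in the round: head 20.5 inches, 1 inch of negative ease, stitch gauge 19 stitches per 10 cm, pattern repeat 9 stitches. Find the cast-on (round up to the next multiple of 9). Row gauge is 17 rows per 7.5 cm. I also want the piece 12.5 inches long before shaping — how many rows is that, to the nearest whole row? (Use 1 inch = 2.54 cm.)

Finished = 20.5 − 1 = 19.5 inches.
19.5 inches × 2.54 = 49.53 cm.
19/10 = 1.9 sts per cm; 49.53 × 1.9 = 94.11 sts.
Next multiple of 9 → 99.
12.5 inches = 31.75 cm; × 2.267 = 71.97 → 72 rows.

Cast on 99 stitches; work 72 rows.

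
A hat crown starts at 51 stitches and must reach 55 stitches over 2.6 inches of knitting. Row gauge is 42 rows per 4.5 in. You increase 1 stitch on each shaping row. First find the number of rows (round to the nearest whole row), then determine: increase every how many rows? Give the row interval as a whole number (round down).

Increase every 6th row.

Rows = 2.6 × 9.333 = 24.3 → 24 rows.
Stitches to add: 4 → 4 shaping rows (at 1 st each).
24 / 4 = 6.00 → every 6 rows.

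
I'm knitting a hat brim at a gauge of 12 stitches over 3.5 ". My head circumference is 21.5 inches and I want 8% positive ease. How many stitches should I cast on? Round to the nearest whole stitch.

80 stitches.

Finished = 21.5 × 1.08 = 23.22 in.
12 / 3.5 = 3.429 sts per inch.
23.22 × 3.429 = 79.61 sts.
→ 80 sts.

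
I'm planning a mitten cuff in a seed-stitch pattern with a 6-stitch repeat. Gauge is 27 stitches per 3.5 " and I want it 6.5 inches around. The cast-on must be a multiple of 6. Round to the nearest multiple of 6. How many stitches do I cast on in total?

27 / 3.5 = 7.714 sts per inch.
6.5 × 7.714 = 50.14 sts.
Nearest multiple of 6: 48.

Cast on 48 stitches.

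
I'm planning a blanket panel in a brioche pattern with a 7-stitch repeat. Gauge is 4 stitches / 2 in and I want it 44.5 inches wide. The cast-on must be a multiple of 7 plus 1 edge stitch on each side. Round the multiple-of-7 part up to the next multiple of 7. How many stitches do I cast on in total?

4 / 2 = 2 sts per inch.
44.5 × 2 = 89.00 sts.
Less 2 edge sts → 87.00 for the repeat.
Next multiple of 7: 91.
Add back 2 edge sts → 93.

93 stitches.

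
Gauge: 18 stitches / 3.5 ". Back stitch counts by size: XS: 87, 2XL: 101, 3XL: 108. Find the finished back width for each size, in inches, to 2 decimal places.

XS 16.92 inches; 2XL 19.64 inches; 3XL 21.00 inches.

18/3.5 = 5.143 sts per in.
XS: 87 / 5.143 = 16.917 → 16.92 in.
2XL: 101 / 5.143 = 19.639 → 19.64 in.
3XL: 108 / 5.143 = 21.000 → 21.00 in.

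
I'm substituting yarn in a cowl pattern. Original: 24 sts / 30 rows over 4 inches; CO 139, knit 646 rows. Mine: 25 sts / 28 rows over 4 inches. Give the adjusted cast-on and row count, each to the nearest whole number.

Cast on 145 stitches; work 603 rows.

Stitches: 139 × 25/24 = 144.79 → 145.
Rows: 646 × 28/30 = 602.93 → 603.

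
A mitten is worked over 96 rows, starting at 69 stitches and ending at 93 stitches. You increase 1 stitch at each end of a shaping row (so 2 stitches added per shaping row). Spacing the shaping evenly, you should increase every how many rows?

Increase every 8th row.

Stitches to add: |93 − 69| = 24.
Shaping rows needed: 24 / 2 = 12.
96 rows / 12 = every 8 rows.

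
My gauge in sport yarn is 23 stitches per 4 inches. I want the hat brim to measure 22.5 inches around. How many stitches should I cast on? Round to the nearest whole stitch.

23 stitches / 4 in = 5.75 stitches per inch.
22.5 × 5.75 = 129.38 stitches.
Round to nearest → 129.

CO 129 sts.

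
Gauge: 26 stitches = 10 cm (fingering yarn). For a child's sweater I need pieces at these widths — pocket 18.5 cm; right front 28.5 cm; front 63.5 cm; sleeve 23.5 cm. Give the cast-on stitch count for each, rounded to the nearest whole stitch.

Rate = 26/10 = 2.6 sts per cm.
pocket: 18.5 × 2.6 = 48.10 → 48.
right front: 28.5 × 2.6 = 74.10 → 74.
front: 63.5 × 2.6 = 165.10 → 165.
sleeve: 23.5 × 2.6 = 61.10 → 61.

pocket 48; right front 74; front 165; sleeve 61.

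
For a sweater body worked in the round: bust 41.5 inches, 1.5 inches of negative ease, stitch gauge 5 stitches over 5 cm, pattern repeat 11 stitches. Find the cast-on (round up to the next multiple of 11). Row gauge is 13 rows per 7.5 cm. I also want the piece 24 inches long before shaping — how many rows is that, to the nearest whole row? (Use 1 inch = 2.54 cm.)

Finished = 41.5 − 1.5 = 40 inches.
40 inches × 2.54 = 101.60 cm.
5/5 = 1 sts per cm; 101.60 × 1 = 101.60 sts.
Next multiple of 11 → 110.
24 inches = 60.96 cm; × 1.733 = 105.66 → 106 rows.

Cast on 110 stitches; work 106 rows.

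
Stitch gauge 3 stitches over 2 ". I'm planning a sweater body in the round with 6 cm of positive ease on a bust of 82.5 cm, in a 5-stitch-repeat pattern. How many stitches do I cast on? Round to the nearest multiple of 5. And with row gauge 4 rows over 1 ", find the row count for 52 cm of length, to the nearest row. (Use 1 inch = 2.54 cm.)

Cast on 50 stitches; work 82 rows.

Finished = 82.5 + 6 = 88.5 cm.
88.5 cm × 1/2.54 = 34.84 inches.
3/2 = 1.5 sts per in; 34.84 × 1.5 = 52.26 sts.
Nearest multiple of 5 → 50.
52 cm = 20.47 inches; × 4 = 81.89 → 82 rows.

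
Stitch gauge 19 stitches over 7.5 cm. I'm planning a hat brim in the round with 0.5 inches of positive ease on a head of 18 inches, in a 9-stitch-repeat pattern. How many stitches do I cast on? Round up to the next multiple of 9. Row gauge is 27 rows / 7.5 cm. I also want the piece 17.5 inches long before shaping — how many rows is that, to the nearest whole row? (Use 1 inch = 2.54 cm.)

Cast on 126 stitches; work 160 rows.

Finished = 18 + 0.5 = 18.5 inches.
18.5 inches × 2.54 = 46.99 cm.
19/7.5 = 2.533 sts per cm; 46.99 × 2.533 = 119.04 sts.
Next multiple of 9 → 126.
17.5 inches = 44.45 cm; × 3.6 = 160.02 → 160 rows.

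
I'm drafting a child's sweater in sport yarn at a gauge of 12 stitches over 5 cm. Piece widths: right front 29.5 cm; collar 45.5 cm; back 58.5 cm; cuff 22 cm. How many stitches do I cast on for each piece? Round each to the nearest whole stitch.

right front 71; collar 109; back 140; cuff 53.

Rate = 12/5 = 2.4 sts per cm.
right front: 29.5 × 2.4 = 70.80 → 71.
collar: 45.5 × 2.4 = 109.20 → 109.
back: 58.5 × 2.4 = 140.40 → 140.
cuff: 22 × 2.4 = 52.80 → 53.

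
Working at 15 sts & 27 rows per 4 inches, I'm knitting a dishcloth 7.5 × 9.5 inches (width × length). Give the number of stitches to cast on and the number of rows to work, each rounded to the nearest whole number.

Cast on 28 stitches and work 64 rows.

Stitch gauge = 15/4 = 3.75 sts/in; 7.5 × 3.75 = 28.12 → 28 sts.
Row gauge = 27/4 = 6.75 rows/in; 9.5 × 6.75 = 64.12 → 64 rows.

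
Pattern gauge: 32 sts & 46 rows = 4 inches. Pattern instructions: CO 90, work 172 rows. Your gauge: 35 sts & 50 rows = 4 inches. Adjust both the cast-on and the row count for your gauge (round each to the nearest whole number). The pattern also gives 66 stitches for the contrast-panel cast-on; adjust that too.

Stitches: 90 × 35/32 = 98.44 → 98.
Rows: 172 × 50/46 = 186.96 → 187.
contrast-panel cast-on: 66 × 35/32 = 72.19 → 72.

Cast on 98 stitches; work 187 rows; contrast-panel cast-on 72 stitches.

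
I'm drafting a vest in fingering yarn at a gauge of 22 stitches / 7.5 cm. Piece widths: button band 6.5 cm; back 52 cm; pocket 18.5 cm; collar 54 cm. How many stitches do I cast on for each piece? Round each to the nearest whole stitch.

Rate = 22/7.5 = 2.933 sts per cm.
button band: 6.5 × 2.933 = 19.07 → 19.
back: 52 × 2.933 = 152.53 → 153.
pocket: 18.5 × 2.933 = 54.27 → 54.
collar: 54 × 2.933 = 158.40 → 158.

button band 19; back 153; pocket 54; collar 158.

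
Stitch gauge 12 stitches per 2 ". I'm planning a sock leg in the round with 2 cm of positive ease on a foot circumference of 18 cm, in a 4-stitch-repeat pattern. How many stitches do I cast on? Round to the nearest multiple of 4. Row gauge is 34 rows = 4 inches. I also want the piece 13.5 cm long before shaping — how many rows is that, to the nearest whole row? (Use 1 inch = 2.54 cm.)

Cast on 48 stitches; work 45 rows.

Finished = 18 + 2 = 20 cm.
20 cm × 1/2.54 = 7.87 inches.
12/2 = 6 sts per in; 7.87 × 6 = 47.24 sts.
Nearest multiple of 4 → 48.
13.5 cm = 5.31 inches; × 8.5 = 45.18 → 45 rows.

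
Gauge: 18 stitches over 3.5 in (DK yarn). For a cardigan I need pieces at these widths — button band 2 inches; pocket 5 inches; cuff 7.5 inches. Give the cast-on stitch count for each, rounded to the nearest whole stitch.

Rate = 18/3.5 = 5.143 sts per in.
button band: 2 × 5.143 = 10.29 → 10.
pocket: 5 × 5.143 = 25.71 → 26.
cuff: 7.5 × 5.143 = 38.57 → 39.

button band 10; pocket 26; cuff 39.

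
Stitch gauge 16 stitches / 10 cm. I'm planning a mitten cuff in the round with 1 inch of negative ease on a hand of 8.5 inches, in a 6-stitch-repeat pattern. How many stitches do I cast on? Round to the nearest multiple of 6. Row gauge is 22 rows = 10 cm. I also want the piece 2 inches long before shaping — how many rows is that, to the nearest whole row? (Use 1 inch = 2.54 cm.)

Finished = 8.5 − 1 = 7.5 inches.
7.5 inches × 2.54 = 19.05 cm.
16/10 = 1.6 sts per cm; 19.05 × 1.6 = 30.48 sts.
Nearest multiple of 6 → 30.
2 inches = 5.08 cm; × 2.2 = 11.18 → 11 rows.

Cast on 30 stitches; work 11 rows.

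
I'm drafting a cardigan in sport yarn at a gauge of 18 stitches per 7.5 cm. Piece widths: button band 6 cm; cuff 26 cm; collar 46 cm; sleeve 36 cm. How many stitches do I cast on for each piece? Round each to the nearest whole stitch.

Rate = 18/7.5 = 2.4 sts per cm.
button band: 6 × 2.4 = 14.40 → 14.
cuff: 26 × 2.4 = 62.40 → 62.
collar: 46 × 2.4 = 110.40 → 110.
sleeve: 36 × 2.4 = 86.40 → 86.

button band 14; cuff 62; collar 110; sleeve 86.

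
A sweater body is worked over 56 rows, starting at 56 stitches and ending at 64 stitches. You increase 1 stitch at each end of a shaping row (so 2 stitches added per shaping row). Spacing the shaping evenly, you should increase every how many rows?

Stitches to add: |64 − 56| = 8.
Shaping rows needed: 8 / 2 = 4.
56 rows / 4 = every 14 rows.

Increase every 14th row.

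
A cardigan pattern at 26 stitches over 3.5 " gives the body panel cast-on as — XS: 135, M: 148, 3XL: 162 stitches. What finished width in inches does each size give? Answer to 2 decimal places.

26/3.5 = 7.429 sts per in.
XS: 135 / 7.429 = 18.173 → 18.17 in.
M: 148 / 7.429 = 19.923 → 19.92 in.
3XL: 162 / 7.429 = 21.808 → 21.81 in.

XS 18.17 inches; M 19.92 inches; 3XL 21.81 inches.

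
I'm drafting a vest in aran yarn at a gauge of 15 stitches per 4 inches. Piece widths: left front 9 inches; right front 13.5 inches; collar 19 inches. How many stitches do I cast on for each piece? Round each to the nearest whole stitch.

left front 34; right front 51; collar 71.

Rate = 15/4 = 3.75 sts per in.
left front: 9 × 3.75 = 33.75 → 34.
right front: 13.5 × 3.75 = 50.62 → 51.
collar: 19 × 3.75 = 71.25 → 71.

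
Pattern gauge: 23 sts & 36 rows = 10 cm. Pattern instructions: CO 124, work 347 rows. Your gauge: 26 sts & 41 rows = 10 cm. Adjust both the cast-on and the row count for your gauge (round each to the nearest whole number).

Cast on 140 stitches; work 395 rows.

Stitches: 124 × 26/23 = 140.17 → 140.
Rows: 347 × 41/36 = 395.19 → 395.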